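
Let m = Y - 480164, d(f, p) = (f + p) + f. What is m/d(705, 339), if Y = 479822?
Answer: -114/583 ≈ -0.19554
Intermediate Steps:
d(f, p) = p + 2*f
m = -342 (m = 479822 - 480164 = -342)
m/d(705, 339) = -342/(339 + 2*705) = -342/(339 + 1410) = -342/1749 = -342*1/1749 = -114/583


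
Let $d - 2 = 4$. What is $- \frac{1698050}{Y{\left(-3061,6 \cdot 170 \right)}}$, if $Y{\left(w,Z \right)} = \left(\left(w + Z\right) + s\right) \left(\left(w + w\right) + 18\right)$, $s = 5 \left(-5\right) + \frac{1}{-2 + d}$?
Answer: $- \frac{849025}{6304669} \approx -0.13467$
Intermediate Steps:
$d = 6$ ($d = 2 + 4 = 6$)
$s = - \frac{99}{4}$ ($s = 5 \left(-5\right) + \frac{1}{-2 + 6} = -25 + \frac{1}{4} = - \frac{99}{4} \approx -24.75$)
$Y{\left(w,Z \right)} = \left(18 + 2 w\right) \left(- \frac{99}{4} + Z + w\right)$ ($Y{\left(w,Z \right)} = \left(\left(w + Z\right) - \frac{99}{4}\right) \left(\left(w + w\right) + 18\right) = \left(\left(Z + w\right) - \frac{99}{4}\right) \left(2 w + 18\right) = \left(- \frac{99}{4} + Z + w\right) \left(18 + 2 w\right) = \left(18 + 2 w\right) \left(- \frac{99}{4} + Z + w\right)$)
$- \frac{1698050}{Y{\left(-3061,6 \cdot 170 \right)}} = - \frac{1698050}{- \frac{891}{2} + 2 \left(-3061\right)^{2} + 18 \cdot 6 \cdot 170 - - \frac{192843}{2} + 2 \cdot 6 \cdot 170 \left(-3061\right)} = - \frac{1698050}{- \frac{891}{2} + 2 \cdot 9369721 + 18 \cdot 1020 + \frac{192843}{2} + 2 \cdot 1020 \left(-3061\right)} = - \frac{1698050}{- \frac{891}{2} + 18739442 + 18360 + \frac{192843}{2} - 6244440} = - \frac{1698050}{12609338} = \left(-1698050\right) \frac{1}{12609338} = - \frac{849025}{6304669}$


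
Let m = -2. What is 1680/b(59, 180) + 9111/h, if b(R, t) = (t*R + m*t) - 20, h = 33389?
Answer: 1867377/4273792 ≈ 0.43694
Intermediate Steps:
b(R, t) = -20 - 2*t + R*t (b(R, t) = (t*R - 2*t) - 20 = (R*t - 2*t) - 20 = (-2*t + R*t) - 20 = -20 - 2*t + R*t)
1680/b(59, 180) + 9111/h = 1680/(-20 - 2*180 + 59*180) + 9111/33389 = 1680/(-20 - 360 + 10620) + 9111*(1/33389) = 1680/10240 + 9111/33389 = 1680*(1/10240) + 9111/33389 = 21/128 + 9111/33389 = 1867377/4273792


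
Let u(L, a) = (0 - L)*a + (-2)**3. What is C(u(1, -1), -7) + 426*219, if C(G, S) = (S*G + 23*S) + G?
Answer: 93175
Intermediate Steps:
u(L, a) = -8 - L*a (u(L, a) = (-L)*a - 8 = -L*a - 8 = -8 - L*a)
C(G, S) = G + 23*S + G*S (C(G, S) = (G*S + 23*S) + G = (23*S + G*S) + G = G + 23*S + G*S)
C(u(1, -1), -7) + 426*219 = ((-8 - 1*1*(-1)) + 23*(-7) + (-8 - 1*1*(-1))*(-7)) + 426*219 = ((-8 + 1) - 161 + (-8 + 1)*(-7)) + 93294 = (-7 - 161 - 7*(-7)) + 93294 = (-7 - 161 + 49) + 93294 = -119 + 93294 = 93175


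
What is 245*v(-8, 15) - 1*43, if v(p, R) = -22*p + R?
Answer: 46752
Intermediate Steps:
v(p, R) = R - 22*p
245*v(-8, 15) - 1*43 = 245*(15 - 22*(-8)) - 1*43 = 245*(15 + 176) - 43 = 245*191 - 43 = 46795 - 43 = 46752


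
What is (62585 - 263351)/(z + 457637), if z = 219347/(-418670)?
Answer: -84054701220/191598663443 ≈ -0.43870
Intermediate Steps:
z = -219347/418670 (z = 219347*(-1/418670) = -219347/418670 ≈ -0.52391)
(62585 - 263351)/(z + 457637) = (62585 - 263351)/(-219347/418670 + 457637) = -200766/191598663443/418670 = -200766*418670/191598663443 = -84054701220/191598663443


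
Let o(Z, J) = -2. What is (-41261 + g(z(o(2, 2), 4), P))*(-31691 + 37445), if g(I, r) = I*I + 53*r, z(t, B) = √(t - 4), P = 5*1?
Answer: -235925508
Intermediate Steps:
P = 5
z(t, B) = √(-4 + t)
g(I, r) = I² + 53*r
(-41261 + g(z(o(2, 2), 4), P))*(-31691 + 37445) = (-41261 + ((√(-4 - 2))² + 53*5))*(-31691 + 37445) = (-41261 + ((√(-6))² + 265))*5754 = (-41261 + ((I*√6)² + 265))*5754 = (-41261 + (-6 + 265))*5754 = (-41261 + 259)*5754 = -41002*5754 = -235925508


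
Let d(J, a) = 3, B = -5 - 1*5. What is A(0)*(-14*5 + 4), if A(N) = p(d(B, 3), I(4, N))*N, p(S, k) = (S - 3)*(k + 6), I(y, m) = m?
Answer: 0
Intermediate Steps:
B = -10 (B = -5 - 5 = -10)
p(S, k) = (-3 + S)*(6 + k)
A(N) = 0 (A(N) = (-18 - 3*N + 6*3 + 3*N)*N = (-18 - 3*N + 18 + 3*N)*N = 0*N = 0)
A(0)*(-14*5 + 4) = 0*(-14*5 + 4) = 0*(-70 + 4) = 0*(-66) = 0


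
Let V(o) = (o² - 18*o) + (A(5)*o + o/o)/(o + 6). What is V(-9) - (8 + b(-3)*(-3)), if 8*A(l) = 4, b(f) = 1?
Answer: 1435/6 ≈ 239.17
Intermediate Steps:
A(l) = ½ (A(l) = (⅛)*4 = ½)
V(o) = o² - 18*o + (1 + o/2)/(6 + o) (V(o) = (o² - 18*o) + (o/2 + o/o)/(o + 6) = (o² - 18*o) + (o/2 + 1)/(6 + o) = (o² - 18*o) + (1 + o/2)/(6 + o) = o² - 18*o + (1 + o/2)/(6 + o))
V(-9) - (8 + b(-3)*(-3)) = (1 + (-9)³ - 12*(-9)² - 215/2*(-9))/(6 - 9) - (8 + 1*(-3)) = (1 - 729 - 12*81 + 1935/2)/(-3) - (8 - 3) = -(1 - 729 - 972 + 1935/2)/3 - 1*5 = -⅓*(-1465/2) - 5 = 1465/6 - 5 = 1435/6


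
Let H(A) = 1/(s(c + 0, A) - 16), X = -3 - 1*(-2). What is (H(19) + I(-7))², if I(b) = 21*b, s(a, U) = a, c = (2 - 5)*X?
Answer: 3655744/169 ≈ 21632.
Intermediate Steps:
X = -1 (X = -3 + 2 = -1)
c = 3 (c = (2 - 5)*(-1) = -3*(-1) = 3)
H(A) = -1/13 (H(A) = 1/((3 + 0) - 16) = 1/(3 - 16) = 1/(-13) = -1/13)
(H(19) + I(-7))² = (-1/13 + 21*(-7))² = (-1/13 - 147)² = (-1912/13)² = 3655744/169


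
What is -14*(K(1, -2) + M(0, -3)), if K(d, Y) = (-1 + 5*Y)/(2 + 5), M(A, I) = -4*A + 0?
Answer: 22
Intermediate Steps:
M(A, I) = -4*A
K(d, Y) = -1/7 + 5*Y/7 (K(d, Y) = (-1 + 5*Y)/7 = (-1 + 5*Y)*(1/7) = -1/7 + 5*Y/7)
-14*(K(1, -2) + M(0, -3)) = -14*((-1/7 + (5/7)*(-2)) - 4*0) = -14*((-1/7 - 10/7) + 0) = -14*(-11/7 + 0) = -14*(-11/7) = 22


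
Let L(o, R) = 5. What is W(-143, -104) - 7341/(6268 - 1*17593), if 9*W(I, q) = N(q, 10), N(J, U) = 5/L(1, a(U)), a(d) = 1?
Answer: 25798/33975 ≈ 0.75932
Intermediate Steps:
N(J, U) = 1 (N(J, U) = 5/5 = 5*(⅕) = 1)
W(I, q) = ⅑ (W(I, q) = (⅑)*1 = ⅑)
W(-143, -104) - 7341/(6268 - 1*17593) = ⅑ - 7341/(6268 - 1*17593) = ⅑ - 7341/(6268 - 17593) = ⅑ - 7341/(-11325) = ⅑ - 7341*(-1/11325) = ⅑ + 2447/3775 = 25798/33975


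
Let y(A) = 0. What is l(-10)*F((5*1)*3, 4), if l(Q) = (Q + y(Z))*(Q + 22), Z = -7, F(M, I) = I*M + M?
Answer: -9000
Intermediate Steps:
F(M, I) = M + I*M
l(Q) = Q*(22 + Q) (l(Q) = (Q + 0)*(Q + 22) = Q*(22 + Q))
l(-10)*F((5*1)*3, 4) = (-10*(22 - 10))*(((5*1)*3)*(1 + 4)) = (-10*12)*((5*3)*5) = -1800*5 = -120*75 = -9000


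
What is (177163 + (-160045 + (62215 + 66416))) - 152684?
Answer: -6935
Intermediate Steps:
(177163 + (-160045 + (62215 + 66416))) - 152684 = (177163 + (-160045 + 128631)) - 152684 = (177163 - 31414) - 152684 = 145749 - 152684 = -6935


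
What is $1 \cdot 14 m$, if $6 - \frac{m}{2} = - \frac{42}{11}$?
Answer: $\frac{3024}{11} \approx 274.91$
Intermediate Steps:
$m = \frac{216}{11}$ ($m = 12 - 2 \left(- \frac{42}{11}\right) = 12 - 2 \left(\left(-42\right) \frac{1}{11}\right) = 12 - - \frac{84}{11} = 12 + \frac{84}{11} = \frac{216}{11} \approx 19.636$)
$1 \cdot 14 m = 1 \cdot 14 \cdot \frac{216}{11} = 14 \cdot \frac{216}{11} = \frac{3024}{11}$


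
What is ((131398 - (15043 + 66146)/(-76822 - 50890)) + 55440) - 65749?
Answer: 15464599557/127712 ≈ 1.2109e+5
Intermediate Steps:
((131398 - (15043 + 66146)/(-76822 - 50890)) + 55440) - 65749 = ((131398 - 81189/(-127712)) + 55440) - 65749 = ((131398 - 81189*(-1)/127712) + 55440) - 65749 = ((131398 - 1*(-81189/127712)) + 55440) - 65749 = ((131398 + 81189/127712) + 55440) - 65749 = (16781182565/127712 + 55440) - 65749 = 23861535845/127712 - 65749 = 15464599557/127712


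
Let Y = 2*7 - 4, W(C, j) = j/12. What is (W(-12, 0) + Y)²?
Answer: 100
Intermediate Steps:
W(C, j) = j/12 (W(C, j) = j*(1/12) = j/12)
Y = 10 (Y = 14 - 4 = 10)
(W(-12, 0) + Y)² = ((1/12)*0 + 10)² = (0 + 10)² = 10² = 100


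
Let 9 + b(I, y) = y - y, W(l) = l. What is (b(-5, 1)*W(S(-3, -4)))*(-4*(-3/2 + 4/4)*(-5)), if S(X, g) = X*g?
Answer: 1080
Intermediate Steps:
b(I, y) = -9 (b(I, y) = -9 + (y - y) = -9 + 0 = -9)
(b(-5, 1)*W(S(-3, -4)))*(-4*(-3/2 + 4/4)*(-5)) = (-(-27)*(-4))*(-4*(-3/2 + 4/4)*(-5)) = (-9*12)*(-4*(-3*½ + 4*(¼))*(-5)) = -108*(-4*(-3/2 + 1))*(-5) = -108*(-4*(-½))*(-5) = -216*(-5) = -108*(-10) = 1080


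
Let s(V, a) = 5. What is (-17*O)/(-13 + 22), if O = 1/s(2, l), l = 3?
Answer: -17/45 ≈ -0.37778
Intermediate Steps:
O = ⅕ (O = 1/5 = ⅕ ≈ 0.20000)
(-17*O)/(-13 + 22) = (-17*⅕)/(-13 + 22) = -17/5/9 = -17/5*⅑ = -17/45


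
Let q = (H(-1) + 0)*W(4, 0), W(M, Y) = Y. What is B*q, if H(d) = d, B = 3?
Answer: 0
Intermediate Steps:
q = 0 (q = (-1 + 0)*0 = -1*0 = 0)
B*q = 3*0 = 0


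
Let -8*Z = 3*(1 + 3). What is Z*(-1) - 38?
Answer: -73/2 ≈ -36.500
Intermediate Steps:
Z = -3/2 (Z = -3*(1 + 3)/8 = -3*4/8 = -⅛*12 = -3/2 ≈ -1.5000)
Z*(-1) - 38 = -3/2*(-1) - 38 = 3/2 - 38 = -73/2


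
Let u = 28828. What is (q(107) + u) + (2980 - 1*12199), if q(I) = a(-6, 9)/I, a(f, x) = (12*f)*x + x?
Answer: 2097524/107 ≈ 19603.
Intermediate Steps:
a(f, x) = x + 12*f*x (a(f, x) = 12*f*x + x = x + 12*f*x)
q(I) = -639/I (q(I) = (9*(1 + 12*(-6)))/I = (9*(1 - 72))/I = (9*(-71))/I = -639/I)
(q(107) + u) + (2980 - 1*12199) = (-639/107 + 28828) + (2980 - 1*12199) = (-639*1/107 + 28828) + (2980 - 12199) = (-639/107 + 28828) - 9219 = 3083957/107 - 9219 = 2097524/107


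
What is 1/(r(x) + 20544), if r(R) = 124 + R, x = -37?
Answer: 1/20631 ≈ 4.8471e-5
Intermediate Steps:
1/(r(x) + 20544) = 1/((124 - 37) + 20544) = 1/(87 + 20544) = 1/20631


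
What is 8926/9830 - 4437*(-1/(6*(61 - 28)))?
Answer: 2521281/108130 ≈ 23.317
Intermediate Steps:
8926/9830 - 4437*(-1/(6*(61 - 28))) = 8926*(1/9830) - 4437/(33*(-6)) = 4463/4915 - 4437/(-198) = 4463/4915 - 4437*(-1/198) = 4463/4915 + 493/22 = 2521281/108130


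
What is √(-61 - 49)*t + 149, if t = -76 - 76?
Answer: 149 - 152*I*√110 ≈ 149.0 - 1594.2*I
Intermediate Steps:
t = -152
√(-61 - 49)*t + 149 = √(-61 - 49)*(-152) + 149 = √(-110)*(-152) + 149 = (I*√110)*(-152) + 149 = -152*I*√110 + 149 = 149 - 152*I*√110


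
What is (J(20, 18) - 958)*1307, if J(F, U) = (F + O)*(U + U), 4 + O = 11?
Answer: 18298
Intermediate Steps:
O = 7 (O = -4 + 11 = 7)
J(F, U) = 2*U*(7 + F) (J(F, U) = (F + 7)*(U + U) = (7 + F)*(2*U) = 2*U*(7 + F))
(J(20, 18) - 958)*1307 = (2*18*(7 + 20) - 958)*1307 = (2*18*27 - 958)*1307 = (972 - 958)*1307 = 14*1307 = 18298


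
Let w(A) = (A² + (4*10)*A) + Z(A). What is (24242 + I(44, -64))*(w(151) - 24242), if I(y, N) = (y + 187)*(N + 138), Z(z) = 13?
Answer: 190641632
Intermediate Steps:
I(y, N) = (138 + N)*(187 + y) (I(y, N) = (187 + y)*(138 + N) = (138 + N)*(187 + y))
w(A) = 13 + A² + 40*A (w(A) = (A² + (4*10)*A) + 13 = (A² + 40*A) + 13 = 13 + A² + 40*A)
(24242 + I(44, -64))*(w(151) - 24242) = (24242 + (25806 + 138*44 + 187*(-64) - 64*44))*((13 + 151² + 40*151) - 24242) = (24242 + (25806 + 6072 - 11968 - 2816))*((13 + 22801 + 6040) - 24242) = (24242 + 17094)*(28854 - 24242) = 41336*4612 = 190641632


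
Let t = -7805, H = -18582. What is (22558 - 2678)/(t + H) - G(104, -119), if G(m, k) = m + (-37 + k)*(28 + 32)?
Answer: 244218192/26387 ≈ 9255.3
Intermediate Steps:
G(m, k) = -2220 + m + 60*k (G(m, k) = m + (-37 + k)*60 = m + (-2220 + 60*k) = -2220 + m + 60*k)
(22558 - 2678)/(t + H) - G(104, -119) = (22558 - 2678)/(-7805 - 18582) - (-2220 + 104 + 60*(-119)) = 19880/(-26387) - (-2220 + 104 - 7140) = 19880*(-1/26387) - 1*(-9256) = -19880/26387 + 9256 = 244218192/26387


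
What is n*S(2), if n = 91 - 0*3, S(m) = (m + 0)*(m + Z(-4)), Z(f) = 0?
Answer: 364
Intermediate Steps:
S(m) = m**2 (S(m) = (m + 0)*(m + 0) = m*m = m**2)
n = 91 (n = 91 - 1*0 = 91 + 0 = 91)
n*S(2) = 91*2**2 = 91*4 = 364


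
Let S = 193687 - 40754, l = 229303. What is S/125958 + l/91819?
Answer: 6132100343/1652191086 ≈ 3.7115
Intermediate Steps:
S = 152933
S/125958 + l/91819 = 152933/125958 + 229303/91819 = 6132100343/1652191086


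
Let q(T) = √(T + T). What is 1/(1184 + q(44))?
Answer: 148/175221 - √22/700884 ≈ 0.00083796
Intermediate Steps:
q(T) = √2*√T (q(T) = √(2*T) = √2*√T)
1/(1184 + q(44)) = 1/(1184 + √2*√44) = 1/(1184 + √2*(2*√11)) = 1/(1184 + 2*√22)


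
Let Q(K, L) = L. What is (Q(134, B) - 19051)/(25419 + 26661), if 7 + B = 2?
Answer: -397/1085 ≈ -0.36590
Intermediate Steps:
B = -5 (B = -7 + 2 = -5)
(Q(134, B) - 19051)/(25419 + 26661) = (-5 - 19051)/(25419 + 26661) = -19056/52080 = -19056*1/52080 = -397/1085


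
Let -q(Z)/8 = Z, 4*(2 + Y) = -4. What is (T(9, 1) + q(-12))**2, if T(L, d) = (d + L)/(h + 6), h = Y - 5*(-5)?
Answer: 1819801/196 ≈ 9284.7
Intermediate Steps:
Y = -3 (Y = -2 + (1/4)*(-4) = -2 - 1 = -3)
h = 22 (h = -3 - 5*(-5) = -3 + 25 = 22)
T(L, d) = L/28 + d/28 (T(L, d) = (d + L)/(22 + 6) = (L + d)/28 = (L + d)*(1/28) = L/28 + d/28)
q(Z) = -8*Z
(T(9, 1) + q(-12))**2 = (((1/28)*9 + (1/28)*1) - 8*(-12))**2 = ((9/28 + 1/28) + 96)**2 = (5/14 + 96)**2 = (1349/14)**2 = 1819801/196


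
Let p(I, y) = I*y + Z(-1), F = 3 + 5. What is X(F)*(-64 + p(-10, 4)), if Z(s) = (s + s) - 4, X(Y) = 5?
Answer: -550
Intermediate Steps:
F = 8
Z(s) = -4 + 2*s (Z(s) = 2*s - 4 = -4 + 2*s)
p(I, y) = -6 + I*y (p(I, y) = I*y + (-4 + 2*(-1)) = I*y + (-4 - 2) = I*y - 6 = -6 + I*y)
X(F)*(-64 + p(-10, 4)) = 5*(-64 + (-6 - 10*4)) = 5*(-64 + (-6 - 40)) = 5*(-64 - 46) = 5*(-110) = -550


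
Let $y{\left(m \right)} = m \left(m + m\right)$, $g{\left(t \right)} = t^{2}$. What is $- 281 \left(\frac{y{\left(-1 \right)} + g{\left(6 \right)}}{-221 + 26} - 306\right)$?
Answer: $\frac{16777948}{195} \approx 86041.0$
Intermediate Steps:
$y{\left(m \right)} = 2 m^{2}$ ($y{\left(m \right)} = m 2 m = 2 m^{2}$)
$- 281 \left(\frac{y{\left(-1 \right)} + g{\left(6 \right)}}{-221 + 26} - 306\right) = - 281 \left(\frac{2 \left(-1\right)^{2} + 6^{2}}{-221 + 26} - 306\right) = - 281 \left(\frac{2 \cdot 1 + 36}{-195} - 306\right) = - 281 \left(\left(2 + 36\right) \left(- \frac{1}{195}\right) - 306\right) = - 281 \left(38 \left(- \frac{1}{195}\right) - 306\right) = - 281 \left(- \frac{38}{195} - 306\right) = \left(-281\right) \left(- \frac{59708}{195}\right) = \frac{16777948}{195}$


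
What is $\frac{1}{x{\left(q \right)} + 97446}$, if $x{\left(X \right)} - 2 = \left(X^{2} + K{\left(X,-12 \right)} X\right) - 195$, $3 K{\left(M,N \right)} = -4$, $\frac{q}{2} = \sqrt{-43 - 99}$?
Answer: $\frac{870165}{84131912113} + \frac{24 i \sqrt{142}}{84131912113} \approx 1.0343 \cdot 10^{-5} + 3.3993 \cdot 10^{-9} i$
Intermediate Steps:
$q = 2 i \sqrt{142}$ ($q = 2 \sqrt{-43 - 99} = 2 \sqrt{-142} = 2 i \sqrt{142} \approx 23.833 i$)
$K{\left(M,N \right)} = - \frac{4}{3}$ ($K{\left(M,N \right)} = \frac{1}{3} \left(-4\right) = - \frac{4}{3}$)
$x{\left(X \right)} = -193 + X^{2} - \frac{4 X}{3}$ ($x{\left(X \right)} = 2 - \left(195 - X^{2} + \frac{4 X}{3}\right) = -193 + X^{2} - \frac{4 X}{3}$)
$\frac{1}{x{\left(q \right)} + 97446} = \frac{1}{\left(-193 + \left(2 i \sqrt{142}\right)^{2} - \frac{4 \cdot 2 i \sqrt{142}}{3}\right) + 97446} = \frac{1}{\left(-193 - 568 - \frac{8 i \sqrt{142}}{3}\right) + 97446} = \frac{1}{\left(-761 - \frac{8 i \sqrt{142}}{3}\right) + 97446} = \frac{1}{96685 - \frac{8 i \sqrt{142}}{3}}$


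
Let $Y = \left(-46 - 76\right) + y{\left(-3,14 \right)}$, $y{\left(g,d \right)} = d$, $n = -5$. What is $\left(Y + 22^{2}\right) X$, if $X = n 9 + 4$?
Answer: $-15416$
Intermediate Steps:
$Y = -108$ ($Y = \left(-46 - 76\right) + 14 = -122 + 14 = -108$)
$X = -41$ ($X = \left(-5\right) 9 + 4 = -45 + 4 = -41$)
$\left(Y + 22^{2}\right) X = \left(-108 + 22^{2}\right) \left(-41\right) = \left(-108 + 484\right) \left(-41\right) = 376 \left(-41\right) = -15416$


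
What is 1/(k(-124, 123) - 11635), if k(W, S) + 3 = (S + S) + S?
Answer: -1/11269 ≈ -8.8739e-5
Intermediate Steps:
k(W, S) = -3 + 3*S (k(W, S) = -3 + ((S + S) + S) = -3 + (2*S + S) = -3 + 3*S)
1/(k(-124, 123) - 11635) = 1/((-3 + 3*123) - 11635) = 1/((-3 + 369) - 11635) = 1/(366 - 11635) = 1/(-11269) = -1/11269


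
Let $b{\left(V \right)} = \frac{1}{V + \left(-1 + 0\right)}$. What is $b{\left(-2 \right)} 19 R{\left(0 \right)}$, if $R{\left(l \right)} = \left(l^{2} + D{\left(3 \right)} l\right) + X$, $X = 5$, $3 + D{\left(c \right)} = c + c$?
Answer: $- \frac{95}{3} \approx -31.667$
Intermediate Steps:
$D{\left(c \right)} = -3 + 2 c$ ($D{\left(c \right)} = -3 + \left(c + c\right) = -3 + 2 c$)
$b{\left(V \right)} = \frac{1}{-1 + V}$ ($b{\left(V \right)} = \frac{1}{V - 1} = \frac{1}{-1 + V}$)
$R{\left(l \right)} = 5 + l^{2} + 3 l$ ($R{\left(l \right)} = \left(l^{2} + \left(-3 + 2 \cdot 3\right) l\right) + 5 = \left(l^{2} + \left(-3 + 6\right) l\right) + 5 = \left(l^{2} + 3 l\right) + 5 = 5 + l^{2} + 3 l$)
$b{\left(-2 \right)} 19 R{\left(0 \right)} = \frac{1}{-1 - 2} \cdot 19 \left(5 + 0^{2} + 3 \cdot 0\right) = \frac{1}{-3} \cdot 19 \left(5 + 0 + 0\right) = \left(- \frac{1}{3}\right) 19 \cdot 5 = \left(- \frac{19}{3}\right) 5 = - \frac{95}{3}$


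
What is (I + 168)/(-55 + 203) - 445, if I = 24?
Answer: -16417/37 ≈ -443.70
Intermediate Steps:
(I + 168)/(-55 + 203) - 445 = (24 + 168)/(-55 + 203) - 445 = 192/148 - 445 = 192*(1/148) - 445 = 48/37 - 445 = -16417/37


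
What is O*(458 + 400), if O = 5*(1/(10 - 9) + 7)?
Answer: 34320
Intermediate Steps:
O = 40 (O = 5*(1/1 + 7) = 5*(1 + 7) = 5*8 = 40)
O*(458 + 400) = 40*(458 + 400) = 40*858 = 34320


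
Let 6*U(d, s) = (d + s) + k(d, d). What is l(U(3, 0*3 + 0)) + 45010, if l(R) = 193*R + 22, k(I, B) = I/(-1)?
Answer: 45032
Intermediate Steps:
k(I, B) = -I
U(d, s) = s/6 (U(d, s) = ((d + s) - d)/6 = s/6)
l(R) = 22 + 193*R
l(U(3, 0*3 + 0)) + 45010 = (22 + 193*((0*3 + 0)/6)) + 45010 = (22 + 193*((0 + 0)/6)) + 45010 = (22 + 193*((⅙)*0)) + 45010 = (22 + 193*0) + 45010 = (22 + 0) + 45010 = 22 + 45010 = 45032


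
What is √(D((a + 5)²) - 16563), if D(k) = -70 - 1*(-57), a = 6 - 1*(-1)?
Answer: 8*I*√259 ≈ 128.75*I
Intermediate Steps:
a = 7 (a = 6 + 1 = 7)
D(k) = -13 (D(k) = -70 + 57 = -13)
√(D((a + 5)²) - 16563) = √(-13 - 16563) = √(-16576) = 8*I*√259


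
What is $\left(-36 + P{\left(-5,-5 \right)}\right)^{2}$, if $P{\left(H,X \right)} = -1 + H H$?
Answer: $144$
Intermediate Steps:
$P{\left(H,X \right)} = -1 + H^{2}$
$\left(-36 + P{\left(-5,-5 \right)}\right)^{2} = \left(-36 - \left(1 - \left(-5\right)^{2}\right)\right)^{2} = \left(-36 + \left(-1 + 25\right)\right)^{2} = \left(-36 + 24\right)^{2} = \left(-12\right)^{2} = 144$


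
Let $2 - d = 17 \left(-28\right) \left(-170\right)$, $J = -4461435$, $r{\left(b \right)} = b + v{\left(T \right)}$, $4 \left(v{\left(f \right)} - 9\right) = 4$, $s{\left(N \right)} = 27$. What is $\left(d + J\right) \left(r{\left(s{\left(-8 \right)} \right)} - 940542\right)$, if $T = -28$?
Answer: $4272105708265$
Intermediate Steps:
$v{\left(f \right)} = 10$ ($v{\left(f \right)} = 9 + \frac{1}{4} \cdot 4 = 9 + 1 = 10$)
$r{\left(b \right)} = 10 + b$ ($r{\left(b \right)} = b + 10 = 10 + b$)
$d = -80918$ ($d = 2 - 17 \left(-28\right) \left(-170\right) = 2 - \left(-476\right) \left(-170\right) = 2 - 80920 = -80918$)
$\left(d + J\right) \left(r{\left(s{\left(-8 \right)} \right)} - 940542\right) = \left(-80918 - 4461435\right) \left(\left(10 + 27\right) - 940542\right) = - 4542353 \left(37 - 940542\right) = \left(-4542353\right) \left(-940505\right) = 4272105708265$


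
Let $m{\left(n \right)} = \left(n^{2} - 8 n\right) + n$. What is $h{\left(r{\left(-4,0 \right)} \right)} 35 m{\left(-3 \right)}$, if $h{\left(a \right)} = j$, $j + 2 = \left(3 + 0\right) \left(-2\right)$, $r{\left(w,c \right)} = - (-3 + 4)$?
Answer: $-8400$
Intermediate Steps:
$m{\left(n \right)} = n^{2} - 7 n$
$r{\left(w,c \right)} = -1$ ($r{\left(w,c \right)} = \left(-1\right) 1 = -1$)
$j = -8$ ($j = -2 + \left(3 + 0\right) \left(-2\right) = -2 + 3 \left(-2\right) = -2 - 6 = -8$)
$h{\left(a \right)} = -8$
$h{\left(r{\left(-4,0 \right)} \right)} 35 m{\left(-3 \right)} = \left(-8\right) 35 \left(- 3 \left(-7 - 3\right)\right) = - 280 \left(\left(-3\right) \left(-10\right)\right) = \left(-280\right) 30 = -8400$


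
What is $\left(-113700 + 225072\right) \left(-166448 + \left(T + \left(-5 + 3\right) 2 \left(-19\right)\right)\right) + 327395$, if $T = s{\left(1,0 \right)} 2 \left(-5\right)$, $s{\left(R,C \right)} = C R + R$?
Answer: $-18529968709$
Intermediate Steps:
$s{\left(R,C \right)} = R + C R$
$T = -10$ ($T = 1 \left(1 + 0\right) 2 \left(-5\right) = 1 \cdot 1 \cdot 2 \left(-5\right) = 1 \cdot 2 \left(-5\right) = 2 \left(-5\right) = -10$)
$\left(-113700 + 225072\right) \left(-166448 + \left(T + \left(-5 + 3\right) 2 \left(-19\right)\right)\right) + 327395 = \left(-113700 + 225072\right) \left(-166448 - \left(10 - \left(-5 + 3\right) 2 \left(-19\right)\right)\right) + 327395 = 111372 \left(-166448 - \left(10 - \left(-2\right) 2 \left(-19\right)\right)\right) + 327395 = 111372 \left(-166448 - -66\right) + 327395 = 111372 \left(-166448 + \left(-10 + 76\right)\right) + 327395 = 111372 \left(-166448 + 66\right) + 327395 = 111372 \left(-166382\right) + 327395 = -18530296104 + 327395 = -18529968709$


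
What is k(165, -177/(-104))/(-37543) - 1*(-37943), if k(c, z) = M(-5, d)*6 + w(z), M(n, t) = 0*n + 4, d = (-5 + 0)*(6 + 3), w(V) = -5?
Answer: 1424494030/37543 ≈ 37943.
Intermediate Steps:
d = -45 (d = -5*9 = -45)
M(n, t) = 4 (M(n, t) = 0 + 4 = 4)
k(c, z) = 19 (k(c, z) = 4*6 - 5 = 24 - 5 = 19)
k(165, -177/(-104))/(-37543) - 1*(-37943) = 19/(-37543) - 1*(-37943) = 19*(-1/37543) + 37943 = -19/37543 + 37943 = 1424494030/37543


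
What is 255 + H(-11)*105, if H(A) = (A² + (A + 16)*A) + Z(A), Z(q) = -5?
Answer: 6660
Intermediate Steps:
H(A) = -5 + A² + A*(16 + A) (H(A) = (A² + (A + 16)*A) - 5 = (A² + (16 + A)*A) - 5 = (A² + A*(16 + A)) - 5 = -5 + A² + A*(16 + A))
255 + H(-11)*105 = 255 + (-5 + 2*(-11)² + 16*(-11))*105 = 255 + (-5 + 2*121 - 176)*105 = 255 + (-5 + 242 - 176)*105 = 255 + 61*105 = 255 + 6405 = 6660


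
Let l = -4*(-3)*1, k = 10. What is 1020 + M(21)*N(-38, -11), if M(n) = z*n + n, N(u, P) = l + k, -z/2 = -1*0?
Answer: 1482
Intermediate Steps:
z = 0 (z = -(-2)*0 = -2*0 = 0)
l = 12 (l = 12*1 = 12)
N(u, P) = 22 (N(u, P) = 12 + 10 = 22)
M(n) = n (M(n) = 0*n + n = 0 + n = n)
1020 + M(21)*N(-38, -11) = 1020 + 21*22 = 1020 + 462 = 1482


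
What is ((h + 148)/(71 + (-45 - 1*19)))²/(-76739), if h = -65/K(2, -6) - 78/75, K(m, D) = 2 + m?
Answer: -170851041/37602110000 ≈ -0.0045437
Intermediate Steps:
h = -1729/100 (h = -65/(2 + 2) - 78/75 = -65/4 - 78*1/75 = -65*¼ - 26/25 = -65/4 - 26/25 = -1729/100 ≈ -17.290)
((h + 148)/(71 + (-45 - 1*19)))²/(-76739) = ((-1729/100 + 148)/(71 + (-45 - 1*19)))²/(-76739) = (13071/(100*(71 + (-45 - 19))))²*(-1/76739) = (13071/(100*(71 - 64)))²*(-1/76739) = ((13071/100)/7)²*(-1/76739) = ((13071/100)*(⅐))²*(-1/76739) = (13071/700)²*(-1/76739) = (170851041/490000)*(-1/76739) = -170851041/37602110000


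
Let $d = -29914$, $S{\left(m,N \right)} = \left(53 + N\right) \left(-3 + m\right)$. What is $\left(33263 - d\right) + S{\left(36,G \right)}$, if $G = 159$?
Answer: $70173$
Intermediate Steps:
$S{\left(m,N \right)} = \left(-3 + m\right) \left(53 + N\right)$
$\left(33263 - d\right) + S{\left(36,G \right)} = \left(33263 - -29914\right) + \left(-159 - 477 + 53 \cdot 36 + 159 \cdot 36\right) = \left(33263 + 29914\right) + \left(-159 - 477 + 1908 + 5724\right) = 63177 + 6996 = 70173$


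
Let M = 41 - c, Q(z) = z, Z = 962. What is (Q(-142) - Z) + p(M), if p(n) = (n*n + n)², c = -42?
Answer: 48607680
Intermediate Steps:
M = 83 (M = 41 - 1*(-42) = 41 + 42 = 83)
p(n) = (n + n²)² (p(n) = (n² + n)² = (n + n²)²)
(Q(-142) - Z) + p(M) = (-142 - 1*962) + 83²*(1 + 83)² = (-142 - 962) + 6889*84² = -1104 + 6889*7056 = -1104 + 48608784 = 48607680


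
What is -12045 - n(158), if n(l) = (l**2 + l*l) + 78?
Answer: -62051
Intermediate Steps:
n(l) = 78 + 2*l**2 (n(l) = (l**2 + l**2) + 78 = 2*l**2 + 78 = 78 + 2*l**2)
-12045 - n(158) = -12045 - (78 + 2*158**2) = -12045 - (78 + 2*24964) = -12045 - (78 + 49928) = -12045 - 1*50006 = -12045 - 50006 = -62051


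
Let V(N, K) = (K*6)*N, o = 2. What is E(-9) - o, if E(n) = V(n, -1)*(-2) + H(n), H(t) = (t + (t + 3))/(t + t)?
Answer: -655/6 ≈ -109.17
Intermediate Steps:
V(N, K) = 6*K*N (V(N, K) = (6*K)*N = 6*K*N)
H(t) = (3 + 2*t)/(2*t) (H(t) = (t + (3 + t))/((2*t)) = (3 + 2*t)*(1/(2*t)) = (3 + 2*t)/(2*t))
E(n) = 12*n + (3/2 + n)/n (E(n) = (6*(-1)*n)*(-2) + (3/2 + n)/n = -6*n*(-2) + (3/2 + n)/n = 12*n + (3/2 + n)/n)
E(-9) - o = (1 + 12*(-9) + (3/2)/(-9)) - 1*2 = (1 - 108 + (3/2)*(-1/9)) - 2 = (1 - 108 - 1/6) - 2 = -643/6 - 2 = -655/6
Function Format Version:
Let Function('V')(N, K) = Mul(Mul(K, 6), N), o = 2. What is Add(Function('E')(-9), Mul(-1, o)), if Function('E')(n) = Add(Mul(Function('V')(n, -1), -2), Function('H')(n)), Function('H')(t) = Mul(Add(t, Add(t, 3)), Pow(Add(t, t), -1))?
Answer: Rational(-655, 6) ≈ -109.17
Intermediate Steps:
Function('V')(N, K) = Mul(6, K, N) (Function('V')(N, K) = Mul(Mul(6, K), N) = Mul(6, K, N))
Function('H')(t) = Mul(Rational(1, 2), Pow(t, -1), Add(3, Mul(2, t))) (Function('H')(t) = Mul(Add(t, Add(3, t)), Pow(Mul(2, t), -1)) = Mul(Add(3, Mul(2, t)), Mul(Rational(1, 2), Pow(t, -1))) = Mul(Rational(1, 2), Pow(t, -1), Add(3, Mul(2, t))))
Function('E')(n) = Add(Mul(12, n), Mul(Pow(n, -1), Add(Rational(3, 2), n))) (Function('E')(n) = Add(Mul(Mul(6, -1, n), -2), Mul(Pow(n, -1), Add(Rational(3, 2), n))) = Add(Mul(Mul(-6, n), -2), Mul(Pow(n, -1), Add(Rational(3, 2), n))) = Add(Mul(12, n), Mul(Pow(n, -1), Add(Rational(3, 2), n))))
Add(Function('E')(-9), Mul(-1, o)) = Add(Add(1, Mul(12, -9), Mul(Rational(3, 2), Pow(-9, -1))), Mul(-1, 2)) = Add(Add(1, -108, Mul(Rational(3, 2), Rational(-1, 9))), -2) = Add(Add(1, -108, Rational(-1, 6)), -2) = Add(Rational(-643, 6), -2) = Rational(-655, 6)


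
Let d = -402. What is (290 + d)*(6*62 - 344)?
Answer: -3136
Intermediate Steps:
(290 + d)*(6*62 - 344) = (290 - 402)*(6*62 - 344) = -112*(372 - 344) = -112*28 = -3136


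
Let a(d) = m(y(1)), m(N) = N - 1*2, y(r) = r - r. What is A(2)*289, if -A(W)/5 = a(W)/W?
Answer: 1445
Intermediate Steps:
y(r) = 0
m(N) = -2 + N (m(N) = N - 2 = -2 + N)
a(d) = -2 (a(d) = -2 + 0 = -2)
A(W) = 10/W (A(W) = -(-10)/W = 10/W)
A(2)*289 = (10/2)*289 = (10*(½))*289 = 5*289 = 1445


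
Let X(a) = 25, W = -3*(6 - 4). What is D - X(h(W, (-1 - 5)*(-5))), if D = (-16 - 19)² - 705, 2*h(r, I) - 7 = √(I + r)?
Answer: 495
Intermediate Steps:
W = -6 (W = -3*2 = -6)
h(r, I) = 7/2 + √(I + r)/2
D = 520 (D = (-35)² - 705 = 1225 - 705 = 520)
D - X(h(W, (-1 - 5)*(-5))) = 520 - 1*25 = 520 - 25 = 495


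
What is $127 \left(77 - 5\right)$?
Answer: $9144$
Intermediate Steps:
$127 \left(77 - 5\right) = 127 \cdot 72 = 9144$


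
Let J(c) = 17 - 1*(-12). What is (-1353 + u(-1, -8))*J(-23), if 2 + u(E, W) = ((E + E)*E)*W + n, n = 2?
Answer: -39701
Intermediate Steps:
u(E, W) = 2*W*E² (u(E, W) = -2 + (((E + E)*E)*W + 2) = -2 + (((2*E)*E)*W + 2) = -2 + ((2*E²)*W + 2) = -2 + (2*W*E² + 2) = -2 + (2 + 2*W*E²) = 2*W*E²)
J(c) = 29 (J(c) = 17 + 12 = 29)
(-1353 + u(-1, -8))*J(-23) = (-1353 + 2*(-8)*(-1)²)*29 = (-1353 + 2*(-8)*1)*29 = (-1353 - 16)*29 = -1369*29 = -39701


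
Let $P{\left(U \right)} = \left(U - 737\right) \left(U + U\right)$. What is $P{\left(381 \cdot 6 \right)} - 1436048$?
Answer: $5645980$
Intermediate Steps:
$P{\left(U \right)} = 2 U \left(-737 + U\right)$ ($P{\left(U \right)} = \left(-737 + U\right) 2 U = 2 U \left(-737 + U\right)$)
$P{\left(381 \cdot 6 \right)} - 1436048 = 2 \cdot 381 \cdot 6 \left(-737 + 381 \cdot 6\right) - 1436048 = 2 \cdot 2286 \left(-737 + 2286\right) - 1436048 = 2 \cdot 2286 \cdot 1549 - 1436048 = 7082028 - 1436048 = 5645980$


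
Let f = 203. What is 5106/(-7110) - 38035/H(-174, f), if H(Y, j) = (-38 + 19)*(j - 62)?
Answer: 14263882/1058205 ≈ 13.479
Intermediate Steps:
H(Y, j) = 1178 - 19*j (H(Y, j) = -19*(-62 + j) = 1178 - 19*j)
5106/(-7110) - 38035/H(-174, f) = 5106/(-7110) - 38035/(1178 - 19*203) = 5106*(-1/7110) - 38035/(1178 - 3857) = -851/1185 - 38035/(-2679) = -851/1185 - 38035*(-1/2679) = -851/1185 + 38035/2679 = 14263882/1058205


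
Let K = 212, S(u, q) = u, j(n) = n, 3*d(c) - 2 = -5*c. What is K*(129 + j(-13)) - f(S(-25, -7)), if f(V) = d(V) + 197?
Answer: 73058/3 ≈ 24353.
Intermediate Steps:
d(c) = ⅔ - 5*c/3 (d(c) = ⅔ + (-5*c)/3 = ⅔ - 5*c/3)
f(V) = 593/3 - 5*V/3 (f(V) = (⅔ - 5*V/3) + 197 = 593/3 - 5*V/3)
K*(129 + j(-13)) - f(S(-25, -7)) = 212*(129 - 13) - (593/3 - 5/3*(-25)) = 212*116 - (593/3 + 125/3) = 24592 - 1*718/3 = 24592 - 718/3 = 73058/3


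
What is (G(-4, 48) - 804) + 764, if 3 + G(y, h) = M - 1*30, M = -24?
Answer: -97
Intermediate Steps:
G(y, h) = -57 (G(y, h) = -3 + (-24 - 1*30) = -3 + (-24 - 30) = -3 - 54 = -57)
(G(-4, 48) - 804) + 764 = (-57 - 804) + 764 = -861 + 764 = -97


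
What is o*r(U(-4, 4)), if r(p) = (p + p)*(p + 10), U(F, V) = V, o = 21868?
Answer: 2449216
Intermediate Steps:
r(p) = 2*p*(10 + p) (r(p) = (2*p)*(10 + p) = 2*p*(10 + p))
o*r(U(-4, 4)) = 21868*(2*4*(10 + 4)) = 21868*(2*4*14) = 21868*112 = 2449216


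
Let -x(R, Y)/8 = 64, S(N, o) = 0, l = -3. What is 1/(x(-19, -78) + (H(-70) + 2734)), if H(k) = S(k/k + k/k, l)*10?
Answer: 1/2222 ≈ 0.00045004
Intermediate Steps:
H(k) = 0 (H(k) = 0*10 = 0)
x(R, Y) = -512 (x(R, Y) = -8*64 = -512)
1/(x(-19, -78) + (H(-70) + 2734)) = 1/(-512 + (0 + 2734)) = 1/(-512 + 2734) = 1/2222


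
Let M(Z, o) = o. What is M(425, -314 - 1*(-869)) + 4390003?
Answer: 4390558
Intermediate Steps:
M(425, -314 - 1*(-869)) + 4390003 = (-314 - 1*(-869)) + 4390003 = (-314 + 869) + 4390003 = 555 + 4390003 = 4390558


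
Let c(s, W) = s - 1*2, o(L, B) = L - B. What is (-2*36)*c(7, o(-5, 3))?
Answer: -360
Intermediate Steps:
c(s, W) = -2 + s (c(s, W) = s - 2 = -2 + s)
(-2*36)*c(7, o(-5, 3)) = (-2*36)*(-2 + 7) = -72*5 = -360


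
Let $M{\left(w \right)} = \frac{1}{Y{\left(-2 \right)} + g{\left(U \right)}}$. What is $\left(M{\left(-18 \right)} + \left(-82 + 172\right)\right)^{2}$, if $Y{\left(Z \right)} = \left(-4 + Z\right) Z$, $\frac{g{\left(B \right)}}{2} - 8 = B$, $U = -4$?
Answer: $\frac{3243601}{400} \approx 8109.0$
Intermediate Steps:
$g{\left(B \right)} = 16 + 2 B$
$Y{\left(Z \right)} = Z \left(-4 + Z\right)$
$M{\left(w \right)} = \frac{1}{20}$ ($M{\left(w \right)} = \frac{1}{- 2 \left(-4 - 2\right) + \left(16 + 2 \left(-4\right)\right)} = \frac{1}{\left(-2\right) \left(-6\right) + \left(16 - 8\right)} = \frac{1}{12 + 8} = \frac{1}{20}$)
$\left(M{\left(-18 \right)} + \left(-82 + 172\right)\right)^{2} = \left(\frac{1}{20} + \left(-82 + 172\right)\right)^{2} = \left(\frac{1}{20} + 90\right)^{2} = \left(\frac{1801}{20}\right)^{2} = \frac{3243601}{400}$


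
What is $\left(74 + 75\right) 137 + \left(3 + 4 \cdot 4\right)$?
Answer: $20432$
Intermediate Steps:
$\left(74 + 75\right) 137 + \left(3 + 4 \cdot 4\right) = 149 \cdot 137 + \left(3 + 16\right) = 20413 + 19 = 20432$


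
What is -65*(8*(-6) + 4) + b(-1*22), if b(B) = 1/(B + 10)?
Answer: 34319/12 ≈ 2859.9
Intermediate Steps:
b(B) = 1/(10 + B)
-65*(8*(-6) + 4) + b(-1*22) = -65*(8*(-6) + 4) + 1/(10 - 1*22) = -65*(-48 + 4) + 1/(10 - 22) = -65*(-44) + 1/(-12) = 2860 - 1/12 = 34319/12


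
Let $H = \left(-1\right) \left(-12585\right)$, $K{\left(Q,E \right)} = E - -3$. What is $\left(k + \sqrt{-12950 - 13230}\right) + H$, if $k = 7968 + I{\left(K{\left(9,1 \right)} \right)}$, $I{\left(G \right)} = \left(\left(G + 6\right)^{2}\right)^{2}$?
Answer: $30553 + 2 i \sqrt{6545} \approx 30553.0 + 161.8 i$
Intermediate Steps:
$K{\left(Q,E \right)} = 3 + E$ ($K{\left(Q,E \right)} = E + 3 = 3 + E$)
$H = 12585$
$I{\left(G \right)} = \left(6 + G\right)^{4}$ ($I{\left(G \right)} = \left(\left(6 + G\right)^{2}\right)^{2} = \left(6 + G\right)^{4}$)
$k = 17968$ ($k = 7968 + \left(6 + \left(3 + 1\right)\right)^{4} = 7968 + \left(6 + 4\right)^{4} = 7968 + 10^{4} = 7968 + 10000 = 17968$)
$\left(k + \sqrt{-12950 - 13230}\right) + H = \left(17968 + \sqrt{-12950 - 13230}\right) + 12585 = \left(17968 + \sqrt{-26180}\right) + 12585 = \left(17968 + 2 i \sqrt{6545}\right) + 12585 = 30553 + 2 i \sqrt{6545}$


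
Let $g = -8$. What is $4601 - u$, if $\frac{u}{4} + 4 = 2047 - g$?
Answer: $-3603$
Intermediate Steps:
$u = 8204$ ($u = -16 + 4 \left(2047 - -8\right) = -16 + 4 \left(2047 + 8\right) = -16 + 4 \cdot 2055 = -16 + 8220 = 8204$)
$4601 - u = 4601 - 8204 = -3603$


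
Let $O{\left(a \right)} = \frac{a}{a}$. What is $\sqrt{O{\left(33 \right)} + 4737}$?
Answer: $\sqrt{4738} \approx 68.833$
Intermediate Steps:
$O{\left(a \right)} = 1$
$\sqrt{O{\left(33 \right)} + 4737} = \sqrt{1 + 4737} = \sqrt{4738}$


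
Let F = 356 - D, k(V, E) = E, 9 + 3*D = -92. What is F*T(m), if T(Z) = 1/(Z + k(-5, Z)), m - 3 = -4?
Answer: -1169/6 ≈ -194.83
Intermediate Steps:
m = -1 (m = 3 - 4 = -1)
D = -101/3 (D = -3 + (1/3)*(-92) = -3 - 92/3 = -101/3 ≈ -33.667)
T(Z) = 1/(2*Z) (T(Z) = 1/(Z + Z) = 1/(2*Z))
F = 1169/3 (F = 356 - 1*(-101/3) = 356 + 101/3 = 1169/3 ≈ 389.67)
F*T(m) = 1169*((1/2)/(-1))/3 = 1169*((1/2)*(-1))/3 = (1169/3)*(-1/2) = -1169/6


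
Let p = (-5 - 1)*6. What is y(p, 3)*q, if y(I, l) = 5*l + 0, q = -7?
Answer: -105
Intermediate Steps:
p = -36 (p = -6*6 = -36)
y(I, l) = 5*l
y(p, 3)*q = (5*3)*(-7) = 15*(-7) = -105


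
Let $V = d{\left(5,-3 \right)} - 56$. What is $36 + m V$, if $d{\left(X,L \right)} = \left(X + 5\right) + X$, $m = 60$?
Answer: $-2424$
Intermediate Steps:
$d{\left(X,L \right)} = 5 + 2 X$ ($d{\left(X,L \right)} = \left(5 + X\right) + X = 5 + 2 X$)
$V = -41$ ($V = \left(5 + 2 \cdot 5\right) - 56 = \left(5 + 10\right) - 56 = 15 - 56 = -41$)
$36 + m V = 36 + 60 \left(-41\right) = 36 - 2460 = -2424$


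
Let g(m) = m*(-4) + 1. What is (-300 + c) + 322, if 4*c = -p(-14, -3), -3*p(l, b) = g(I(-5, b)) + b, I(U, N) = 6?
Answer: 119/6 ≈ 19.833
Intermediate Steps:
g(m) = 1 - 4*m (g(m) = -4*m + 1 = 1 - 4*m)
p(l, b) = 23/3 - b/3 (p(l, b) = -((1 - 4*6) + b)/3 = -((1 - 24) + b)/3 = -(-23 + b)/3 = 23/3 - b/3)
c = -13/6 (c = (-(23/3 - 1/3*(-3)))/4 = (-(23/3 + 1))/4 = (-1*26/3)/4 = (1/4)*(-26/3) = -13/6 ≈ -2.1667)
(-300 + c) + 322 = (-300 - 13/6) + 322 = -1813/6 + 322 = 119/6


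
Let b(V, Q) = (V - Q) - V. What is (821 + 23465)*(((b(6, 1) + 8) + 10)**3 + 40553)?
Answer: 1104187276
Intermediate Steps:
b(V, Q) = -Q
(821 + 23465)*(((b(6, 1) + 8) + 10)**3 + 40553) = (821 + 23465)*(((-1*1 + 8) + 10)**3 + 40553) = 24286*(((-1 + 8) + 10)**3 + 40553) = 24286*((7 + 10)**3 + 40553) = 24286*(17**3 + 40553) = 24286*(4913 + 40553) = 24286*45466 = 1104187276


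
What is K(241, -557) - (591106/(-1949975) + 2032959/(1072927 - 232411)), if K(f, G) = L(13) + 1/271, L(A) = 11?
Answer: 1315930815139347/148054995234700 ≈ 8.8881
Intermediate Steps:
K(f, G) = 2982/271 (K(f, G) = 11 + 1/271 = 2982/271)
K(241, -557) - (591106/(-1949975) + 2032959/(1072927 - 232411)) = 2982/271 - (591106/(-1949975) + 2032959/(1072927 - 232411)) = 2982/271 - (591106*(-1/1949975) + 2032959/840516) = 2982/271 - (-591106/1949975 + 2032959*(1/840516)) = 2982/271 - (-591106/1949975 + 677653/280172) = 2982/271 - 1*1155795058443/546328395700 = 2982/271 - 1155795058443/546328395700 = 1315930815139347/148054995234700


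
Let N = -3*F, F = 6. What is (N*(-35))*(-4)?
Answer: -2520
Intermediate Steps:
N = -18 (N = -3*6 = -18)
(N*(-35))*(-4) = -18*(-35)*(-4) = 630*(-4) = -2520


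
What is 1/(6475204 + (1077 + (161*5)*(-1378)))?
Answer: 1/5366991 ≈ 1.8632e-7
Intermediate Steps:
1/(6475204 + (1077 + (161*5)*(-1378))) = 1/(6475204 + (1077 + 805*(-1378))) = 1/(6475204 + (1077 - 1109290)) = 1/(6475204 - 1108213) = 1/5366991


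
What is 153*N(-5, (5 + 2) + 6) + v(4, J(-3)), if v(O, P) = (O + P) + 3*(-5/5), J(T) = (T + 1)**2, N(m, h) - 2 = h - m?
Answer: 3065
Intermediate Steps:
N(m, h) = 2 + h - m (N(m, h) = 2 + (h - m) = 2 + h - m)
J(T) = (1 + T)**2
v(O, P) = -3 + O + P (v(O, P) = (O + P) + 3*(-5*1/5) = (O + P) + 3*(-1) = (O + P) - 3 = -3 + O + P)
153*N(-5, (5 + 2) + 6) + v(4, J(-3)) = 153*(2 + ((5 + 2) + 6) - 1*(-5)) + (-3 + 4 + (1 - 3)**2) = 153*(2 + (7 + 6) + 5) + (-3 + 4 + (-2)**2) = 153*(2 + 13 + 5) + (-3 + 4 + 4) = 153*20 + 5 = 3060 + 5 = 3065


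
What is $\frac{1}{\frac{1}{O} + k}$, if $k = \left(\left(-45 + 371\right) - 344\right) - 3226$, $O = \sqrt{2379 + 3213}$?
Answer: $- \frac{18140448}{58847613311} - \frac{2 \sqrt{1398}}{58847613311} \approx -0.00030826$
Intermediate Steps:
$O = 2 \sqrt{1398}$ ($O = \sqrt{5592} = 2 \sqrt{1398} \approx 74.78$)
$k = -3244$ ($k = \left(326 - 344\right) - 3226 = -18 - 3226 = -3244$)
$\frac{1}{\frac{1}{O} + k} = \frac{1}{\frac{1}{2 \sqrt{1398}} - 3244} = \frac{1}{\frac{\sqrt{1398}}{2796} - 3244} = \frac{1}{-3244 + \frac{\sqrt{1398}}{2796}}$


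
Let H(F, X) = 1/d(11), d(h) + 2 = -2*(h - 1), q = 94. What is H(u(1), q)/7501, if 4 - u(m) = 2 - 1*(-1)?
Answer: -1/165022 ≈ -6.0598e-6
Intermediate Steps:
d(h) = -2*h (d(h) = -2 - 2*(h - 1) = -2 - 2*(-1 + h) = -2 + (2 - 2*h) = -2*h)
u(m) = 1 (u(m) = 4 - (2 - 1*(-1)) = 4 - (2 + 1) = 4 - 1*3 = 4 - 3 = 1)
H(F, X) = -1/22 (H(F, X) = 1/(-2*11) = 1/(-22) = -1/22)
H(u(1), q)/7501 = -1/22/7501 = -1/22*1/7501 = -1/165022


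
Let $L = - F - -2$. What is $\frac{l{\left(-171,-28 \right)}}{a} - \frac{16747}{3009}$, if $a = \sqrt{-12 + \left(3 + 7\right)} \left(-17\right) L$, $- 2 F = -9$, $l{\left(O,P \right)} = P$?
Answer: $- \frac{16747}{3009} + \frac{28 i \sqrt{2}}{85} \approx -5.5656 + 0.46586 i$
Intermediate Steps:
$F = \frac{9}{2}$ ($F = \left(- \frac{1}{2}\right) \left(-9\right) = \frac{9}{2} \approx 4.5$)
$L = - \frac{5}{2}$ ($L = \left(-1\right) \frac{9}{2} - -2 = - \frac{9}{2} + 2 = - \frac{5}{2} \approx -2.5$)
$a = \frac{85 i \sqrt{2}}{2}$ ($a = \sqrt{-12 + \left(3 + 7\right)} \left(-17\right) \left(- \frac{5}{2}\right) = \sqrt{-12 + 10} \left(-17\right) \left(- \frac{5}{2}\right) = \sqrt{-2} \left(-17\right) \left(- \frac{5}{2}\right) = i \sqrt{2} \left(-17\right) \left(- \frac{5}{2}\right) = - 17 i \sqrt{2} \left(- \frac{5}{2}\right) = \frac{85 i \sqrt{2}}{2} \approx 60.104 i$)
$\frac{l{\left(-171,-28 \right)}}{a} - \frac{16747}{3009} = - \frac{28}{\frac{85}{2} i \sqrt{2}} - \frac{16747}{3009} = - 28 \left(- \frac{i \sqrt{2}}{85}\right) - \frac{16747}{3009} = \frac{28 i \sqrt{2}}{85} - \frac{16747}{3009} = - \frac{16747}{3009} + \frac{28 i \sqrt{2}}{85}$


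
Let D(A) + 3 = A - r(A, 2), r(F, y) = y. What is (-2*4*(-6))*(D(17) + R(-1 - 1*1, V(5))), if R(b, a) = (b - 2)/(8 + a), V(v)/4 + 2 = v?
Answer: 2832/5 ≈ 566.40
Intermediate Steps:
V(v) = -8 + 4*v
R(b, a) = (-2 + b)/(8 + a)
D(A) = -5 + A (D(A) = -3 + (A - 1*2) = -3 + (A - 2) = -3 + (-2 + A) = -5 + A)
(-2*4*(-6))*(D(17) + R(-1 - 1*1, V(5))) = (-2*4*(-6))*((-5 + 17) + (-2 + (-1 - 1*1))/(8 + (-8 + 4*5))) = (-8*(-6))*(12 + (-2 + (-1 - 1))/(8 + (-8 + 20))) = 48*(12 + (-2 - 2)/(8 + 12)) = 48*(12 - 4/20) = 48*(12 + (1/20)*(-4)) = 48*(12 - ⅕) = 48*(59/5) = 2832/5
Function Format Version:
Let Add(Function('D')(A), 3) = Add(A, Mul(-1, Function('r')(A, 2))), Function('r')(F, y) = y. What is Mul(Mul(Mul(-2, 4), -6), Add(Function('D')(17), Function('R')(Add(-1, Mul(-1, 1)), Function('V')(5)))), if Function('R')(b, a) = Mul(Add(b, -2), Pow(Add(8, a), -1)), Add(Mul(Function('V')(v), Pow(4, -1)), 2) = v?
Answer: Rational(2832, 5) ≈ 566.40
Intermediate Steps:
Function('V')(v) = Add(-8, Mul(4, v))
Function('R')(b, a) = Mul(Pow(Add(8, a), -1), Add(-2, b)) (Function('R')(b, a) = Mul(Add(-2, b), Pow(Add(8, a), -1)) = Mul(Pow(Add(8, a), -1), Add(-2, b)))
Function('D')(A) = Add(-5, A) (Function('D')(A) = Add(-3, Add(A, Mul(-1, 2))) = Add(-3, Add(A, -2)) = Add(-3, Add(-2, A)) = Add(-5, A))
Mul(Mul(Mul(-2, 4), -6), Add(Function('D')(17), Function('R')(Add(-1, Mul(-1, 1)), Function('V')(5)))) = Mul(Mul(Mul(-2, 4), -6), Add(Add(-5, 17), Mul(Pow(Add(8, Add(-8, Mul(4, 5))), -1), Add(-2, Add(-1, Mul(-1, 1)))))) = Mul(Mul(-8, -6), Add(12, Mul(Pow(Add(8, Add(-8, 20)), -1), Add(-2, Add(-1, -1))))) = Mul(48, Add(12, Mul(Pow(Add(8, 12), -1), Add(-2, -2)))) = Mul(48, Add(12, Mul(Pow(20, -1), -4))) = Mul(48, Add(12, Mul(Rational(1, 20), -4))) = Mul(48, Add(12, Rational(-1, 5))) = Mul(48, Rational(59, 5)) = Rational(2832, 5)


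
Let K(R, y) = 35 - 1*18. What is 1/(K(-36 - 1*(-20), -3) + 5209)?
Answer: 1/5226 ≈ 0.00019135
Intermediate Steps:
K(R, y) = 17 (K(R, y) = 35 - 18 = 17)
1/(K(-36 - 1*(-20), -3) + 5209) = 1/(17 + 5209) = 1/5226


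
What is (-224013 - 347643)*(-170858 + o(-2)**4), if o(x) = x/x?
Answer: 97671429192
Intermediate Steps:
o(x) = 1
(-224013 - 347643)*(-170858 + o(-2)**4) = (-224013 - 347643)*(-170858 + 1**4) = -571656*(-170858 + 1) = -571656*(-170857) = 97671429192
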